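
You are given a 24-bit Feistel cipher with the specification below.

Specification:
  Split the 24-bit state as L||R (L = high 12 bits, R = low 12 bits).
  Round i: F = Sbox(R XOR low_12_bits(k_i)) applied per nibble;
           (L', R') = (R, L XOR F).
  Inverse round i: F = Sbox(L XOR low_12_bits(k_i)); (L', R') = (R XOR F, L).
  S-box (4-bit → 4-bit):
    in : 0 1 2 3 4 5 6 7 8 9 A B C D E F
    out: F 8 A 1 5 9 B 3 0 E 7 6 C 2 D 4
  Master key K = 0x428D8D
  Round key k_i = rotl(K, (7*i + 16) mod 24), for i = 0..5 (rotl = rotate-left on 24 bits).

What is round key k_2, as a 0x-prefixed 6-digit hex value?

0xA36350

K = 0x428D8D
k_0 = rotl(K, (7*0+16) mod 24) = rotl(K, 16) = 0x8D428D
k_1 = rotl(K, (7*1+16) mod 24) = rotl(K, 23) = 0xA146C6
k_2 = rotl(K, (7*2+16) mod 24) = rotl(K, 6) = 0xA36350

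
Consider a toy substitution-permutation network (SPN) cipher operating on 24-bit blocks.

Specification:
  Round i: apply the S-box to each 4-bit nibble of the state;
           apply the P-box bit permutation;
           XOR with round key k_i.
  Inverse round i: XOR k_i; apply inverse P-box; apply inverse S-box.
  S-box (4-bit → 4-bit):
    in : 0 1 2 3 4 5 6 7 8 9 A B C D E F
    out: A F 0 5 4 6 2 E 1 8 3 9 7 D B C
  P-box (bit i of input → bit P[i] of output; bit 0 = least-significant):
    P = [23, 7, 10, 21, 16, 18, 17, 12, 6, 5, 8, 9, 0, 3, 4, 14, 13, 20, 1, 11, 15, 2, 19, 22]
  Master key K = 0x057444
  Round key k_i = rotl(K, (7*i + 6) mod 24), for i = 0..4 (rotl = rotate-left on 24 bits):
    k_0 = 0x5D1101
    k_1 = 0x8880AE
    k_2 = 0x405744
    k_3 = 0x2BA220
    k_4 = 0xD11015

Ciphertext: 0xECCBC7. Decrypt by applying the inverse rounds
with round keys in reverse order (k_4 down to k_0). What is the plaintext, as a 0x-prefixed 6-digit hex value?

s_0 = ciphertext = 0xECCBC7
s_1 = InvRound(s_0, k_4) = 0x37FDE0
s_2 = InvRound(s_1, k_3) = 0x409D05
s_3 = InvRound(s_2, k_2) = 0x89BB22
s_4 = InvRound(s_3, k_1) = 0x6B6FB6
s_5 = InvRound(s_4, k_0) = 0x61D077

0x61D077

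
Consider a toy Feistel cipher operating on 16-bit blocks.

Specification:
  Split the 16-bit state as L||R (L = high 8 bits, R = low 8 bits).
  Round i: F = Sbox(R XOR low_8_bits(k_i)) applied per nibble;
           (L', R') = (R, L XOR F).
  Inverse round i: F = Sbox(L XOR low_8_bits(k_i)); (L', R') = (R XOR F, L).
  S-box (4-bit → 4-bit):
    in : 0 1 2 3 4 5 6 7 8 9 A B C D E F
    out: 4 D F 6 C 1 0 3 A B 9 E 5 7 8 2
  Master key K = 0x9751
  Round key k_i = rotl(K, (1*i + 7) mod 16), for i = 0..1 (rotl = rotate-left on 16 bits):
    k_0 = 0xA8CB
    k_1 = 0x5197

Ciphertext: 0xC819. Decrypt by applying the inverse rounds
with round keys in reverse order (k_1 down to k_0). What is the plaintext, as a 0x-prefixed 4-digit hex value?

0x9C0B

s_0 = ciphertext = 0xC819
s_1 = InvRound(s_0, k_1) = 0x0BC8
s_2 = InvRound(s_1, k_0) = 0x9C0B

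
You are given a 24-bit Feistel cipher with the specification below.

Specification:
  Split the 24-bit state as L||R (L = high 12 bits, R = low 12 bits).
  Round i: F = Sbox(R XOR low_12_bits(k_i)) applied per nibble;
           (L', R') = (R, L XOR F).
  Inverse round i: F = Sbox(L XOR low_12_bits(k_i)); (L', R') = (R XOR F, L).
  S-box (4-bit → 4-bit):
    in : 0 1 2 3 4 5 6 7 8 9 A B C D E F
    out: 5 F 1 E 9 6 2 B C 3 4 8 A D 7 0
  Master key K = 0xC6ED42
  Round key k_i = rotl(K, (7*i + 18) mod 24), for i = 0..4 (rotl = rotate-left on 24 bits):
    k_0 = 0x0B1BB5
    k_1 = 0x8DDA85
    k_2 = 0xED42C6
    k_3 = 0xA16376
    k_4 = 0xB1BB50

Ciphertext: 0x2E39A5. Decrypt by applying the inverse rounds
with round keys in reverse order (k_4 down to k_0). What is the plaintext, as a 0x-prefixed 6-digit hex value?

0x96366F

s_0 = ciphertext = 0x2E39A5
s_1 = InvRound(s_0, k_4) = 0xA2B2E3
s_2 = InvRound(s_1, k_3) = 0x18EA2B
s_3 = InvRound(s_2, k_2) = 0x4B718E
s_4 = InvRound(s_3, k_1) = 0x66F4B7
s_5 = InvRound(s_4, k_0) = 0x96366F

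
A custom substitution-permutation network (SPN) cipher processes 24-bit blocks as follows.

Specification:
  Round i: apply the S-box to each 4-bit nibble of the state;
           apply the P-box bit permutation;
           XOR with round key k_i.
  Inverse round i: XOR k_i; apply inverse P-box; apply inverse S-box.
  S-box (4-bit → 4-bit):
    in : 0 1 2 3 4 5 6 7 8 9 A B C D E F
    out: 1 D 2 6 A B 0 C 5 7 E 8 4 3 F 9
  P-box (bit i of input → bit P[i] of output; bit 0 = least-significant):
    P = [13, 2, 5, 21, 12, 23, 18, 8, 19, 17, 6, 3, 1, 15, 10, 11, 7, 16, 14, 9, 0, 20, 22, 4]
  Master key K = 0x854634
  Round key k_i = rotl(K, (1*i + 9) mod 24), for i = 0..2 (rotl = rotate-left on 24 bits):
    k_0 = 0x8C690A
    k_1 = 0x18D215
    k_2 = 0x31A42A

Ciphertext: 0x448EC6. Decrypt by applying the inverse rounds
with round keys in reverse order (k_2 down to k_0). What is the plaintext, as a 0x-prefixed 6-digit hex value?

0xE34CCE

s_0 = ciphertext = 0x448EC6
s_1 = InvRound(s_0, k_2) = 0x35B7CE
s_2 = InvRound(s_1, k_1) = 0xF9817F
s_3 = InvRound(s_2, k_0) = 0xE34CCE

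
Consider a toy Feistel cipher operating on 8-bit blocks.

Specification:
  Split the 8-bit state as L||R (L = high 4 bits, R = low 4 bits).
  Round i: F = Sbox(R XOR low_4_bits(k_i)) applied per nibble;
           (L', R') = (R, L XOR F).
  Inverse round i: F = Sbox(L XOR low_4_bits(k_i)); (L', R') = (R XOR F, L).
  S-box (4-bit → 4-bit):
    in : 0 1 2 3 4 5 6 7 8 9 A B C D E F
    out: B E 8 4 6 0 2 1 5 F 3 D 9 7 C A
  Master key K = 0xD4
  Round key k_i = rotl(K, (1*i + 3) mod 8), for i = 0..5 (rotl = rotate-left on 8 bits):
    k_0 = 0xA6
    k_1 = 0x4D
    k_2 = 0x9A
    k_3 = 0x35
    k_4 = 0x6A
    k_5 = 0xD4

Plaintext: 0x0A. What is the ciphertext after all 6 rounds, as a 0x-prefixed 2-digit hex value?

0x89

s_0 = plaintext = 0x0A
s_1 = Round(s_0, k_0) = 0xA9
s_2 = Round(s_1, k_1) = 0x9C
s_3 = Round(s_2, k_2) = 0xCB
s_4 = Round(s_3, k_3) = 0xB0
s_5 = Round(s_4, k_4) = 0x08
s_6 = Round(s_5, k_5) = 0x89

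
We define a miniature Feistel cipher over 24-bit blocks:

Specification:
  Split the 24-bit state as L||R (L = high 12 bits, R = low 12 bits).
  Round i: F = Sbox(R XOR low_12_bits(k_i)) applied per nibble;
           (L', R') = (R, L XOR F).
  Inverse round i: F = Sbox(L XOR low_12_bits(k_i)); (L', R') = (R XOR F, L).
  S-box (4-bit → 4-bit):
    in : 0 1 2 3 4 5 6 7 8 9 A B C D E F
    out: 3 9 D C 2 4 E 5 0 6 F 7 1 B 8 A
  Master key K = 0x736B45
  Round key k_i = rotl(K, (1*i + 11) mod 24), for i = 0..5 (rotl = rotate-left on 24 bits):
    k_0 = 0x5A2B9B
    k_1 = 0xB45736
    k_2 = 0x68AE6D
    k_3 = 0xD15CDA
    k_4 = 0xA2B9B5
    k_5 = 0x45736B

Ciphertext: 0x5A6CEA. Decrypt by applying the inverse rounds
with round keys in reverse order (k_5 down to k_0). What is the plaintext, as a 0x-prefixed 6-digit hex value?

0x2AFF8A

s_0 = ciphertext = 0x5A6CEA
s_1 = InvRound(s_0, k_5) = 0x2F15A6
s_2 = InvRound(s_1, k_4) = 0x2842F1
s_3 = InvRound(s_2, k_3) = 0xAB9284
s_4 = InvRound(s_3, k_2) = 0x036AB9
s_5 = InvRound(s_4, k_1) = 0xF8A036
s_6 = InvRound(s_5, k_0) = 0x2AFF8A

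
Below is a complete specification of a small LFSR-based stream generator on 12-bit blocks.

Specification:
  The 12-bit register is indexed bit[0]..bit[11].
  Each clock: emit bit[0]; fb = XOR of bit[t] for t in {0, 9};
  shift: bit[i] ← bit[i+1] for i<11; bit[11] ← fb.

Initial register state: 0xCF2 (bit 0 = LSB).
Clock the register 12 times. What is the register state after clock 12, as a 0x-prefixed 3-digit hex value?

reg_0 = 0xCF2
clock 1: out=0, reg = 0x679
clock 2: out=1, reg = 0x33C
clock 3: out=0, reg = 0x99E
clock 4: out=0, reg = 0x4CF
clock 5: out=1, reg = 0xA67
clock 6: out=1, reg = 0x533
clock 7: out=1, reg = 0xA99
clock 8: out=1, reg = 0x54C
clock 9: out=0, reg = 0x2A6
clock 10: out=0, reg = 0x953
clock 11: out=1, reg = 0xCA9
clock 12: out=1, reg = 0xE54

0xE54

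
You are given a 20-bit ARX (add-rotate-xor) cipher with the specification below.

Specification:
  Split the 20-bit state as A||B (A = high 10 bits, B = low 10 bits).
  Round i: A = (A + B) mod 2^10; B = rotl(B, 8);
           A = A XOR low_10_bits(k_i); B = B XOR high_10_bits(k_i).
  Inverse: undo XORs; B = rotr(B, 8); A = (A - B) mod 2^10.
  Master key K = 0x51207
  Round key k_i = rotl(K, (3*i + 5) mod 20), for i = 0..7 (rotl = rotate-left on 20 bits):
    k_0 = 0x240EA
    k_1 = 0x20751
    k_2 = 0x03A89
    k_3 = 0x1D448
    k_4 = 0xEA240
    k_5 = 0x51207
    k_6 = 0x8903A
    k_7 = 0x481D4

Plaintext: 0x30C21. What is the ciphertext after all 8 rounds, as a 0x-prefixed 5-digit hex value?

s_0 = plaintext = 0x30C21
s_1 = Round(s_0, k_0) = 0x03998
s_2 = Round(s_1, k_1) = 0xBDCE7
s_3 = Round(s_2, k_2) = 0x55F37
s_4 = Round(s_3, k_3) = 0x31BB8
s_5 = Round(s_4, k_4) = 0x8FB46
s_6 = Round(s_5, k_5) = 0xE0F95
s_7 = Round(s_6, k_6) = 0xC8BC1
s_8 = Round(s_7, k_7) = 0xCDCD0

0xCDCD0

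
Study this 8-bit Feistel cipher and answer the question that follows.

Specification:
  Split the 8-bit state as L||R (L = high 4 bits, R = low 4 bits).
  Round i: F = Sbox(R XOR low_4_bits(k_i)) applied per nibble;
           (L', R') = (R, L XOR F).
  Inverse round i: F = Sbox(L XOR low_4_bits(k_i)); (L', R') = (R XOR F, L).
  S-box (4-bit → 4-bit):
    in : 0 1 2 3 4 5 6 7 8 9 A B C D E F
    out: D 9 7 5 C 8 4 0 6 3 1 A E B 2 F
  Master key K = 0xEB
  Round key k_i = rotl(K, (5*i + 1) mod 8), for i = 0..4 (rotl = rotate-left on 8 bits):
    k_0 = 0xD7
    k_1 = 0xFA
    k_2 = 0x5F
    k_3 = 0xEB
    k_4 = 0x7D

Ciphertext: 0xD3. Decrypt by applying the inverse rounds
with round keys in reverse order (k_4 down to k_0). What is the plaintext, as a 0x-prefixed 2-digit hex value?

0xED

s_0 = ciphertext = 0xD3
s_1 = InvRound(s_0, k_4) = 0xED
s_2 = InvRound(s_1, k_3) = 0x5E
s_3 = InvRound(s_2, k_2) = 0xF5
s_4 = InvRound(s_3, k_1) = 0xDF
s_5 = InvRound(s_4, k_0) = 0xED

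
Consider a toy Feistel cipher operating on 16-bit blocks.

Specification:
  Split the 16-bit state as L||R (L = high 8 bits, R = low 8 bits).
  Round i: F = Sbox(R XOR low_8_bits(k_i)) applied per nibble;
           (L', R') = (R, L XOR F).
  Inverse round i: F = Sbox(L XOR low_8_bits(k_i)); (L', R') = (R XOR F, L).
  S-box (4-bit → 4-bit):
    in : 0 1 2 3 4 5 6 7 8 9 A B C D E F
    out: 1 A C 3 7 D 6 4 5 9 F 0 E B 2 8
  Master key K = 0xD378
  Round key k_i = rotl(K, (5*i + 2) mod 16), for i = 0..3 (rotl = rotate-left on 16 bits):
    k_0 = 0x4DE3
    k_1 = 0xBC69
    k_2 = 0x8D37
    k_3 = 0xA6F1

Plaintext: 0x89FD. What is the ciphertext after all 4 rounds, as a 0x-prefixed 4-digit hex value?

s_0 = plaintext = 0x89FD
s_1 = Round(s_0, k_0) = 0xFD2B
s_2 = Round(s_1, k_1) = 0x2B81
s_3 = Round(s_2, k_2) = 0x812D
s_4 = Round(s_3, k_3) = 0x2D3F

0x2D3F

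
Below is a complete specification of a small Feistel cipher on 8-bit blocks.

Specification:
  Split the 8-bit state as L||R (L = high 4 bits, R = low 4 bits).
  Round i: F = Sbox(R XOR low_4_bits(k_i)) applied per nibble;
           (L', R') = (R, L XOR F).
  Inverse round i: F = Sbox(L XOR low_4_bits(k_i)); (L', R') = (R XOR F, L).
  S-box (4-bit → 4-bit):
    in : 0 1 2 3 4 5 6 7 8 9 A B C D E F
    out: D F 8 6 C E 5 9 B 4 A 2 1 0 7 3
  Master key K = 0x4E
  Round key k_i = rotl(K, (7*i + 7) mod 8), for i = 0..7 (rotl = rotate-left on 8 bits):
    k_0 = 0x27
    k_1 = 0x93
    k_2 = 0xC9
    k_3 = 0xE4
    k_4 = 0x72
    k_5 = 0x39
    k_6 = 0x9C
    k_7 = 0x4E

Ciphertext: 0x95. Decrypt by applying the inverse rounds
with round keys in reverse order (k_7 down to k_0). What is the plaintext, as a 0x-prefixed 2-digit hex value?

s_0 = ciphertext = 0x95
s_1 = InvRound(s_0, k_7) = 0xC9
s_2 = InvRound(s_1, k_6) = 0x4C
s_3 = InvRound(s_2, k_5) = 0xC4
s_4 = InvRound(s_3, k_4) = 0x3C
s_5 = InvRound(s_4, k_3) = 0x53
s_6 = InvRound(s_5, k_2) = 0x25
s_7 = InvRound(s_6, k_1) = 0xA2
s_8 = InvRound(s_7, k_0) = 0x2A

0x2A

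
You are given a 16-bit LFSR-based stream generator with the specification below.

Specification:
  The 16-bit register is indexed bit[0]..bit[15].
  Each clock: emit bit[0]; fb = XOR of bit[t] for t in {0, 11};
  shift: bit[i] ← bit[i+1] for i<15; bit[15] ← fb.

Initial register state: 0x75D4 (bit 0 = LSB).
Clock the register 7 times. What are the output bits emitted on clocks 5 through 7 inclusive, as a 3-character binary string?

101

reg_0 = 0x75D4
clock 1: out=0, reg = 0x3AEA
clock 2: out=0, reg = 0x9D75
clock 3: out=1, reg = 0x4EBA
clock 4: out=0, reg = 0xA75D
clock 5: out=1, reg = 0xD3AE
clock 6: out=0, reg = 0x69D7
clock 7: out=1, reg = 0x34EB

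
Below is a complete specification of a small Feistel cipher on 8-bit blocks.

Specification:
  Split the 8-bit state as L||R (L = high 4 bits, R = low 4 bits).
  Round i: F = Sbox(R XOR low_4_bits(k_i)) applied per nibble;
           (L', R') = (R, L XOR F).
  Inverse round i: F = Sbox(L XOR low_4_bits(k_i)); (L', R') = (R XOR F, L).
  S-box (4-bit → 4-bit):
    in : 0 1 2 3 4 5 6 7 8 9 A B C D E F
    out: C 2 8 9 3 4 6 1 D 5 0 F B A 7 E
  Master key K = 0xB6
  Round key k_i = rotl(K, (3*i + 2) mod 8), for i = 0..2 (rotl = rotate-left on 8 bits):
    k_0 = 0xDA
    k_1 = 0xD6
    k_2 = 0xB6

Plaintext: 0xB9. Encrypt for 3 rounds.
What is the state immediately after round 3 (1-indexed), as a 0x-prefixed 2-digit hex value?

0xA9

s_0 = plaintext = 0xB9
s_1 = Round(s_0, k_0) = 0x92
s_2 = Round(s_1, k_1) = 0x2A
s_3 = Round(s_2, k_2) = 0xA9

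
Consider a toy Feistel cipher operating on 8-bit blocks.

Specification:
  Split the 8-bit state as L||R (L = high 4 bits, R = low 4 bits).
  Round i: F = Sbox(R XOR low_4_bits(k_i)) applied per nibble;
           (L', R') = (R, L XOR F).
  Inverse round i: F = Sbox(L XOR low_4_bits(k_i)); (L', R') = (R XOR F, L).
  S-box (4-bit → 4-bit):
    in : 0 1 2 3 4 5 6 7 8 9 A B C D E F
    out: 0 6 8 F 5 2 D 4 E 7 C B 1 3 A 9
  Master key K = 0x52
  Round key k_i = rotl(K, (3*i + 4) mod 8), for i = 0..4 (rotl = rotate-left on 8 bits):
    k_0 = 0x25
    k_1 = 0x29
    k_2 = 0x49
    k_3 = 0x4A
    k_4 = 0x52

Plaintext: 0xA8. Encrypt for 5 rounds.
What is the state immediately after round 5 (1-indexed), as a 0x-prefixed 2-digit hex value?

0xA1

s_0 = plaintext = 0xA8
s_1 = Round(s_0, k_0) = 0x89
s_2 = Round(s_1, k_1) = 0x98
s_3 = Round(s_2, k_2) = 0x8F
s_4 = Round(s_3, k_3) = 0xFA
s_5 = Round(s_4, k_4) = 0xA1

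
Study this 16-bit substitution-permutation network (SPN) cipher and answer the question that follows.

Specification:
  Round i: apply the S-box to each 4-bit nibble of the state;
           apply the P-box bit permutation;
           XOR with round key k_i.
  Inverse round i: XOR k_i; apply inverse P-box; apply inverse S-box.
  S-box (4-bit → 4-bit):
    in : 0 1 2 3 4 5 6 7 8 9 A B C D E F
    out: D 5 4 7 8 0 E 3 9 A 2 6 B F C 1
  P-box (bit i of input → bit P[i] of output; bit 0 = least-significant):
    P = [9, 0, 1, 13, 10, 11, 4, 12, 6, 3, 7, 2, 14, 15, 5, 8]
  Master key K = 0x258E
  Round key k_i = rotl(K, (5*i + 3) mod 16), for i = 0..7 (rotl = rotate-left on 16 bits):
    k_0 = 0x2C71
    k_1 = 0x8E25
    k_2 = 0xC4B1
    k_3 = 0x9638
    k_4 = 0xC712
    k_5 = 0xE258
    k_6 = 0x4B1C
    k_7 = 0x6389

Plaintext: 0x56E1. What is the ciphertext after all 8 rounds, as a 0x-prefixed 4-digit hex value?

0xAC67

s_0 = plaintext = 0x56E1
s_1 = Round(s_0, k_0) = 0x3EEF
s_2 = Round(s_1, k_1) = 0x5C91
s_3 = Round(s_2, k_2) = 0xDEFF
s_4 = Round(s_3, k_3) = 0x519C
s_5 = Round(s_4, k_4) = 0xFDD3
s_6 = Round(s_5, k_5) = 0xBC87
s_7 = Round(s_6, k_6) = 0xDD71
s_8 = Round(s_7, k_7) = 0xAC67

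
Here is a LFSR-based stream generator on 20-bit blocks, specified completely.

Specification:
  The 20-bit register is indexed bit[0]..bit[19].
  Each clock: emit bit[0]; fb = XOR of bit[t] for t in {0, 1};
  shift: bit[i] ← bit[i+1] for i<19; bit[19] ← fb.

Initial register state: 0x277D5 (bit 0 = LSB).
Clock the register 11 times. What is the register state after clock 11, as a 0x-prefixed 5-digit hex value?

0x87E4E

reg_0 = 0x277D5
clock 1: out=1, reg = 0x93BEA
clock 2: out=0, reg = 0xC9DF5
clock 3: out=1, reg = 0xE4EFA
clock 4: out=0, reg = 0xF277D
clock 5: out=1, reg = 0xF93BE
clock 6: out=0, reg = 0xFC9DF
clock 7: out=1, reg = 0x7E4EF
clock 8: out=1, reg = 0x3F277
clock 9: out=1, reg = 0x1F93B
clock 10: out=1, reg = 0x0FC9D
clock 11: out=1, reg = 0x87E4E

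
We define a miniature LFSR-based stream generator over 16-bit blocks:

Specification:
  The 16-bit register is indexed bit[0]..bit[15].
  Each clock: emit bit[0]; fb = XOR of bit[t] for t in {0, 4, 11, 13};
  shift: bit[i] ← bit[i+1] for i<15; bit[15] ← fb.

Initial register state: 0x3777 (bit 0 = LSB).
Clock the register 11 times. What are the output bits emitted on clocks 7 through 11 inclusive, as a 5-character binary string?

10111

reg_0 = 0x3777
clock 1: out=1, reg = 0x9BBB
clock 2: out=1, reg = 0xCDDD
clock 3: out=1, reg = 0xE6EE
clock 4: out=0, reg = 0xF377
clock 5: out=1, reg = 0xF9BB
clock 6: out=1, reg = 0x7CDD
clock 7: out=1, reg = 0x3E6E
clock 8: out=0, reg = 0x1F37
clock 9: out=1, reg = 0x8F9B
clock 10: out=1, reg = 0xC7CD
clock 11: out=1, reg = 0xE3E6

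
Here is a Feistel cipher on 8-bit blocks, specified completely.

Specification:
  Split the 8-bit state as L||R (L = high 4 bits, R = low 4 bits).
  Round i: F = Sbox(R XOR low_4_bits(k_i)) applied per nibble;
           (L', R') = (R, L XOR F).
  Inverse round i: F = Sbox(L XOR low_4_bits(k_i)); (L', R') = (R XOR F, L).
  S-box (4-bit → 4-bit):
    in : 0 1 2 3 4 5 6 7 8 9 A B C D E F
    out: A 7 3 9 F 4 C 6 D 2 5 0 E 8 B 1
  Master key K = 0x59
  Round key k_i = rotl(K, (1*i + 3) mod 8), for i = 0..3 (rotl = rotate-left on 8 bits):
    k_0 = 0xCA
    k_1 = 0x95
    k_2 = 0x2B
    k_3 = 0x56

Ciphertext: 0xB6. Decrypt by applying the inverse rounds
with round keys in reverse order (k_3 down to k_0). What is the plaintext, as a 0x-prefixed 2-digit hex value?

s_0 = ciphertext = 0xB6
s_1 = InvRound(s_0, k_3) = 0xEB
s_2 = InvRound(s_1, k_2) = 0xFE
s_3 = InvRound(s_2, k_1) = 0xBF
s_4 = InvRound(s_3, k_0) = 0x8B

0x8B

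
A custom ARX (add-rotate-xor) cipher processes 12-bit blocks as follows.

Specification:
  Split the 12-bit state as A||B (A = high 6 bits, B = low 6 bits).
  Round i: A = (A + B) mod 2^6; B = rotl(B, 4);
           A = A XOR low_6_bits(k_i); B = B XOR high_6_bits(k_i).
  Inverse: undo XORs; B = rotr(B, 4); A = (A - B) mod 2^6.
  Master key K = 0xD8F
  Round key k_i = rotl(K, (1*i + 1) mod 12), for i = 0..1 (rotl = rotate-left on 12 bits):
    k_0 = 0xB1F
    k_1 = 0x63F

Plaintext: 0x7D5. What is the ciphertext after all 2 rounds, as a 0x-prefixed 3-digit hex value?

s_0 = plaintext = 0x7D5
s_1 = Round(s_0, k_0) = 0xAF9
s_2 = Round(s_1, k_1) = 0x6C6

0x6C6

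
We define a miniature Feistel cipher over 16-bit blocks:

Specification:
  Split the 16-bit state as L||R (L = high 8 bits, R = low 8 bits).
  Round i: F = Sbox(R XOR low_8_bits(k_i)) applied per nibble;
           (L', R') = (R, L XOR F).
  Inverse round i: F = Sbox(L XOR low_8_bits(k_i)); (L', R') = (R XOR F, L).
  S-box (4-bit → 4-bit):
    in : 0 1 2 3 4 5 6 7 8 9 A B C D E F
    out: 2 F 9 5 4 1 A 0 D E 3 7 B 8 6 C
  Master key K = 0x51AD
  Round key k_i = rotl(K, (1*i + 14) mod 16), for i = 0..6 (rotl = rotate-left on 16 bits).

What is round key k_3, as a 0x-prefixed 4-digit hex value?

0xA35A

K = 0x51AD
k_0 = rotl(K, (1*0+14) mod 16) = rotl(K, 14) = 0x546B
k_1 = rotl(K, (1*1+14) mod 16) = rotl(K, 15) = 0xA8D6
k_2 = rotl(K, (1*2+14) mod 16) = rotl(K, 0) = 0x51AD
k_3 = rotl(K, (1*3+14) mod 16) = rotl(K, 1) = 0xA35A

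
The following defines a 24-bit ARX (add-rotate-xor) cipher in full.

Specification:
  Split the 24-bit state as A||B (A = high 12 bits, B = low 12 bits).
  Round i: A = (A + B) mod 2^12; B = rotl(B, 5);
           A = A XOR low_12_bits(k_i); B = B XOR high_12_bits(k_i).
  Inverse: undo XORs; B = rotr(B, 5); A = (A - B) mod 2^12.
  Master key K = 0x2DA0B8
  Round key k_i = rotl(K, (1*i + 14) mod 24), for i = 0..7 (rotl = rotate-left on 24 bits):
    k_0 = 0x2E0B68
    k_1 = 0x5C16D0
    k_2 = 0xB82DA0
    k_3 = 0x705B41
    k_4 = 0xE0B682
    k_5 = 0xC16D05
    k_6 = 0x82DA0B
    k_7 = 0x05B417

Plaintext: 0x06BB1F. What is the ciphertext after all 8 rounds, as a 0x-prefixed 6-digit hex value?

s_0 = plaintext = 0x06BB1F
s_1 = Round(s_0, k_0) = 0x0E2116
s_2 = Round(s_1, k_1) = 0x728703
s_3 = Round(s_2, k_2) = 0x38BBEC
s_4 = Round(s_3, k_3) = 0x436A92
s_5 = Round(s_4, k_4) = 0x84AC5E
s_6 = Round(s_5, k_5) = 0x9AD7CE
s_7 = Round(s_6, k_6) = 0xB701E2
s_8 = Round(s_7, k_7) = 0x945C18

0x945C18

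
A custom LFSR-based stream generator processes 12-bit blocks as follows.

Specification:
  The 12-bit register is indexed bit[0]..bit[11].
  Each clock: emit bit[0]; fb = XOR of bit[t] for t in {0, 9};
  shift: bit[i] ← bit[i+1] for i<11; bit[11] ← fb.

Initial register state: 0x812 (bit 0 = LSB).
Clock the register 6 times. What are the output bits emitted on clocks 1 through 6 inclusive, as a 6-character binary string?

010010

reg_0 = 0x812
clock 1: out=0, reg = 0x409
clock 2: out=1, reg = 0xA04
clock 3: out=0, reg = 0xD02
clock 4: out=0, reg = 0x681
clock 5: out=1, reg = 0x340
clock 6: out=0, reg = 0x9A0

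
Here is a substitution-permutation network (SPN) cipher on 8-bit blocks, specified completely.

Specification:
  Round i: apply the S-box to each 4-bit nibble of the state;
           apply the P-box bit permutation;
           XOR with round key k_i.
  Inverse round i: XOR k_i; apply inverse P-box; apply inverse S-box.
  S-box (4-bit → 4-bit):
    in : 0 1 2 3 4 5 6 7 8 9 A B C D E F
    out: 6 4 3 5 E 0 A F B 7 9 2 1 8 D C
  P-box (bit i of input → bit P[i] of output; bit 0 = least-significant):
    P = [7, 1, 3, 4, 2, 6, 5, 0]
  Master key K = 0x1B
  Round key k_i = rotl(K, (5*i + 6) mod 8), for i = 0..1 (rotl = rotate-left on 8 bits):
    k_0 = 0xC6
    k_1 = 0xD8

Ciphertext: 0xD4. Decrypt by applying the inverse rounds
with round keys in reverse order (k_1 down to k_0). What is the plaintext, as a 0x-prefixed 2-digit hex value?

0xAB

s_0 = ciphertext = 0xD4
s_1 = InvRound(s_0, k_1) = 0xC1
s_2 = InvRound(s_1, k_0) = 0xAB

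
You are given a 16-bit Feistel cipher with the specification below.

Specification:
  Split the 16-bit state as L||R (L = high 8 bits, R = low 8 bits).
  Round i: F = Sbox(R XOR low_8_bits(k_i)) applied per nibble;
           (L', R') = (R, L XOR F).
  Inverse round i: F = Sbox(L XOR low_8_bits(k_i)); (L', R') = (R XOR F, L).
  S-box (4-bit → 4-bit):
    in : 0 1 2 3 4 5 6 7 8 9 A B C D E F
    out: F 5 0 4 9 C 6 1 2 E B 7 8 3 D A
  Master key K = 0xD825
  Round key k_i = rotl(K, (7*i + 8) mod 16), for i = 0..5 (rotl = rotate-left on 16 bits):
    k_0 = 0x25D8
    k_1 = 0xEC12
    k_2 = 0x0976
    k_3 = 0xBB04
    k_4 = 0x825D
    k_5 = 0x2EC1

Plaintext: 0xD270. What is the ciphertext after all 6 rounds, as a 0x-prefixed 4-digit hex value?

0x25F9

s_0 = plaintext = 0xD270
s_1 = Round(s_0, k_0) = 0x7060
s_2 = Round(s_1, k_1) = 0x6060
s_3 = Round(s_2, k_2) = 0x6036
s_4 = Round(s_3, k_3) = 0x3620
s_5 = Round(s_4, k_4) = 0x2025
s_6 = Round(s_5, k_5) = 0x25F9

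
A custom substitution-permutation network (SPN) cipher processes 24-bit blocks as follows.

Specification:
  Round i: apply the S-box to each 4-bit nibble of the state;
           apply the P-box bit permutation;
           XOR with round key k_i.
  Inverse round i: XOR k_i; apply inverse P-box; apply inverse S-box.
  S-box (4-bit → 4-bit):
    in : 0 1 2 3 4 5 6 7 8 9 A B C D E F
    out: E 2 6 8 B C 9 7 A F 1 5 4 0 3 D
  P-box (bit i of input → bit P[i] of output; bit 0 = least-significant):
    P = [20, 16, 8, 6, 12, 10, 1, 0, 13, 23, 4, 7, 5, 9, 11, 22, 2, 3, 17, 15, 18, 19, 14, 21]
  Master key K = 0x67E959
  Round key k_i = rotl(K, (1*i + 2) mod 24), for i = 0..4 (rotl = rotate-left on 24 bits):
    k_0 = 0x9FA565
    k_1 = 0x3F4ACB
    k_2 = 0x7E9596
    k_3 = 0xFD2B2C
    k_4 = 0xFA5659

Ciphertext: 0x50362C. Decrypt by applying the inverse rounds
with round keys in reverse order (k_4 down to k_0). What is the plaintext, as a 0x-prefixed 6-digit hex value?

s_0 = ciphertext = 0x50362C
s_1 = InvRound(s_0, k_4) = 0x0BA733
s_2 = InvRound(s_1, k_3) = 0x69520A
s_3 = InvRound(s_2, k_2) = 0xB91517
s_4 = InvRound(s_3, k_1) = 0xB720E5
s_5 = InvRound(s_4, k_0) = 0x83D31C

0x83D31C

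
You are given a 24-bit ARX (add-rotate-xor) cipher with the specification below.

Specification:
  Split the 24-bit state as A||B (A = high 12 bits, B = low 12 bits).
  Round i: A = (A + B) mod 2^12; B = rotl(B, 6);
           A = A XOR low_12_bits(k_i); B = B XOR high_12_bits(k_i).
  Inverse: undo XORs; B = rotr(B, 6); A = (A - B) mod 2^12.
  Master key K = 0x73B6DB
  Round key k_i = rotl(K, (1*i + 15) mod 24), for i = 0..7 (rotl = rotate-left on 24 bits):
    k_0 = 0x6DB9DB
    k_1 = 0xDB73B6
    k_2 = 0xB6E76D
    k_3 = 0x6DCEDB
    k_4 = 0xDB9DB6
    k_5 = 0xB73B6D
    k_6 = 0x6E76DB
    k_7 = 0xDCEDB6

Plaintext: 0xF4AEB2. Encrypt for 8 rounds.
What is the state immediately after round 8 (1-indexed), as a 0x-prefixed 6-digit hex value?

0xD989BF

s_0 = plaintext = 0xF4AEB2
s_1 = Round(s_0, k_0) = 0x427A61
s_2 = Round(s_1, k_1) = 0xD3E5DE
s_3 = Round(s_2, k_2) = 0x471CF9
s_4 = Round(s_3, k_3) = 0xFB18AF
s_5 = Round(s_4, k_4) = 0x5D665B
s_6 = Round(s_5, k_5) = 0x75CDAA
s_7 = Round(s_6, k_6) = 0x3DDC51
s_8 = Round(s_7, k_7) = 0xD989BF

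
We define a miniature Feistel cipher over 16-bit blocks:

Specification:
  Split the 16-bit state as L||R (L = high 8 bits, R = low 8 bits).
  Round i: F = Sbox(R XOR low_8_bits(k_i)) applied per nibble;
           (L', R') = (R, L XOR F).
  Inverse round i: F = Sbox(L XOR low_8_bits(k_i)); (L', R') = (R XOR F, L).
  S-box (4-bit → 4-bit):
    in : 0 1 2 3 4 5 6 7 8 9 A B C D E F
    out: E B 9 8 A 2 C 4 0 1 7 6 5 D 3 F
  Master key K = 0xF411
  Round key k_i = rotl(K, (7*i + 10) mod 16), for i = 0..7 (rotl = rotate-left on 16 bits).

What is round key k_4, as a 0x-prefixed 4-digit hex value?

0x047D

K = 0xF411
k_0 = rotl(K, (7*0+10) mod 16) = rotl(K, 10) = 0x47D0
k_1 = rotl(K, (7*1+10) mod 16) = rotl(K, 1) = 0xE823
k_2 = rotl(K, (7*2+10) mod 16) = rotl(K, 8) = 0x11F4
k_3 = rotl(K, (7*3+10) mod 16) = rotl(K, 15) = 0xFA08
k_4 = rotl(K, (7*4+10) mod 16) = rotl(K, 6) = 0x047D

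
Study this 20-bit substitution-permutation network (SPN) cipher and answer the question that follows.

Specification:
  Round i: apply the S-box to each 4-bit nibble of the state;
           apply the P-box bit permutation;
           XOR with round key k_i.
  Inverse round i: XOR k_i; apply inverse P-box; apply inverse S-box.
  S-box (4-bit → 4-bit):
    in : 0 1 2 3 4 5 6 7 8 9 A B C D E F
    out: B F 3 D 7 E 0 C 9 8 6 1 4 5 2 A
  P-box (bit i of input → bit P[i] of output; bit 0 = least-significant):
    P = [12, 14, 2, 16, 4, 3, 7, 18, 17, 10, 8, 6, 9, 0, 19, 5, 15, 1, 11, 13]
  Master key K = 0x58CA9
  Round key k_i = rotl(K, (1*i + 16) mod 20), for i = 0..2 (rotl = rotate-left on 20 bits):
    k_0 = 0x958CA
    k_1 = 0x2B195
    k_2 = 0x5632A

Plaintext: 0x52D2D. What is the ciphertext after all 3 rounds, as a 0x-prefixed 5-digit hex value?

s_0 = plaintext = 0x52D2D
s_1 = Round(s_0, k_0) = 0xB63D5
s_2 = Round(s_1, k_1) = 0x17041
s_3 = Round(s_2, k_2) = 0xE9FD4

0xE9FD4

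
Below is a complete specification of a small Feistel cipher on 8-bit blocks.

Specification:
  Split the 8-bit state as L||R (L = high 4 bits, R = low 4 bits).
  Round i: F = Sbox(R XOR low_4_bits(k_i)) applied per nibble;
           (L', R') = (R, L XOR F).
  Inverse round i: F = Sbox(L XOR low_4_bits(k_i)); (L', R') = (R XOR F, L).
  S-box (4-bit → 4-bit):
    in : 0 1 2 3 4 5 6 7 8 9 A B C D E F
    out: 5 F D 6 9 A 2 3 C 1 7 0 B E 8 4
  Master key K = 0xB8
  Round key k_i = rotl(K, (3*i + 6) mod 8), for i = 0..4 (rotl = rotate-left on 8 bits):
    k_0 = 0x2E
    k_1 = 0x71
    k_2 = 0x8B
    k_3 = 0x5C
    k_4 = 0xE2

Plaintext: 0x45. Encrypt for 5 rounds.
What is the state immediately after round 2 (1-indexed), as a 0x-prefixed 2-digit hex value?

0x4F

s_0 = plaintext = 0x45
s_1 = Round(s_0, k_0) = 0x54
s_2 = Round(s_1, k_1) = 0x4F
s_3 = Round(s_2, k_2) = 0xFD
s_4 = Round(s_3, k_3) = 0xD0
s_5 = Round(s_4, k_4) = 0x00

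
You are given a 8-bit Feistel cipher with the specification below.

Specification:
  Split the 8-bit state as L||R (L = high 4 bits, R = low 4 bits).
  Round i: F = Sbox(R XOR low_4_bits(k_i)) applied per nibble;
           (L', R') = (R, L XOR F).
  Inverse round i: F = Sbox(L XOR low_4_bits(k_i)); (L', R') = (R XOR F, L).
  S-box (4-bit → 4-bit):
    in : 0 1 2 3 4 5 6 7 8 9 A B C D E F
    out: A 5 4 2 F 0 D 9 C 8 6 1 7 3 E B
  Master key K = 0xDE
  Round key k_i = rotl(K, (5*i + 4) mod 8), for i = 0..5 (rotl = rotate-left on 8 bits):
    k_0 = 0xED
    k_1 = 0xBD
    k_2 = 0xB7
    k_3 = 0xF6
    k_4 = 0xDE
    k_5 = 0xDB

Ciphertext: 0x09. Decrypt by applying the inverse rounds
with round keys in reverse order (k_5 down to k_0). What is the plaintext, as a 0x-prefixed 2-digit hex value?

s_0 = ciphertext = 0x09
s_1 = InvRound(s_0, k_5) = 0x80
s_2 = InvRound(s_1, k_4) = 0xD8
s_3 = InvRound(s_2, k_3) = 0x9D
s_4 = InvRound(s_3, k_2) = 0x39
s_5 = InvRound(s_4, k_1) = 0x73
s_6 = InvRound(s_5, k_0) = 0x57

0x57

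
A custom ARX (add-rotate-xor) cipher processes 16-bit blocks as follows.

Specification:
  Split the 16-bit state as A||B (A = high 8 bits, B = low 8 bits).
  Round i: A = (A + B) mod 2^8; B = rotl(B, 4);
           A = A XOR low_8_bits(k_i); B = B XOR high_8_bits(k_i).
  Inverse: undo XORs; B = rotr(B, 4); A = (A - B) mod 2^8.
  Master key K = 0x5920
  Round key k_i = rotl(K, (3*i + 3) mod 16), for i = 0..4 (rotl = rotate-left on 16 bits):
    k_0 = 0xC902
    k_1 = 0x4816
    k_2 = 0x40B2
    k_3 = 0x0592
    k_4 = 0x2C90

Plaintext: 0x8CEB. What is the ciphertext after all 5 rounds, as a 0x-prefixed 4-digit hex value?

0x7ACF

s_0 = plaintext = 0x8CEB
s_1 = Round(s_0, k_0) = 0x7577
s_2 = Round(s_1, k_1) = 0xFA3F
s_3 = Round(s_2, k_2) = 0x8BB3
s_4 = Round(s_3, k_3) = 0xAC3E
s_5 = Round(s_4, k_4) = 0x7ACF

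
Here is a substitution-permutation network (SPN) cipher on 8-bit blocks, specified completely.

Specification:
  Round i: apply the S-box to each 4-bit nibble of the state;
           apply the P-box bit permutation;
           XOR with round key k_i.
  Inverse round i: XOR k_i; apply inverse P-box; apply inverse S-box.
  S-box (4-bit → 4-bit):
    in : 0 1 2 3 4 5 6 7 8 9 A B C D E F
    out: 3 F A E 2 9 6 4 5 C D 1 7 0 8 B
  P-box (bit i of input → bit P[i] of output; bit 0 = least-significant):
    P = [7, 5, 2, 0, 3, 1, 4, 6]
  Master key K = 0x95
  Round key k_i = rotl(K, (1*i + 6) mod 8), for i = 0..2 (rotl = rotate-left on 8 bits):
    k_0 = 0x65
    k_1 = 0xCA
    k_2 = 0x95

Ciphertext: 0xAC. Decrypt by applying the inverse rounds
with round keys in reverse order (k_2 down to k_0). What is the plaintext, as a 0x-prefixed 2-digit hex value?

s_0 = ciphertext = 0xAC
s_1 = InvRound(s_0, k_2) = 0x82
s_2 = InvRound(s_1, k_1) = 0x5D
s_3 = InvRound(s_2, k_0) = 0x84

0x84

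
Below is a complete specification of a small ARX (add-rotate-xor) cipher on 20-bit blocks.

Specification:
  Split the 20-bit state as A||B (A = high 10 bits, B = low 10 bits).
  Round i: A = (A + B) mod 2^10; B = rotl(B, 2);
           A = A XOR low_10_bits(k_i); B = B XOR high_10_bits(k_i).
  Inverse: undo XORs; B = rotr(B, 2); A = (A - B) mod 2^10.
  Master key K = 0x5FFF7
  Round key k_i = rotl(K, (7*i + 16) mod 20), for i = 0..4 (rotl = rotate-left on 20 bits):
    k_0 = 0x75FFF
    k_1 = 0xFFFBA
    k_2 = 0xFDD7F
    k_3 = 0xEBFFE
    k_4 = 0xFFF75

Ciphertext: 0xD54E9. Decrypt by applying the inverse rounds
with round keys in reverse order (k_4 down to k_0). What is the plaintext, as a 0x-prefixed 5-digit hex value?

s_0 = ciphertext = 0xD54E9
s_1 = InvRound(s_0, k_4) = 0x56EC5
s_2 = InvRound(s_1, k_3) = 0x12E5A
s_3 = InvRound(s_2, k_2) = 0xF256B
s_4 = InvRound(s_3, k_1) = 0xF38A5
s_5 = InvRound(s_4, k_0) = 0x7565C

0x7565C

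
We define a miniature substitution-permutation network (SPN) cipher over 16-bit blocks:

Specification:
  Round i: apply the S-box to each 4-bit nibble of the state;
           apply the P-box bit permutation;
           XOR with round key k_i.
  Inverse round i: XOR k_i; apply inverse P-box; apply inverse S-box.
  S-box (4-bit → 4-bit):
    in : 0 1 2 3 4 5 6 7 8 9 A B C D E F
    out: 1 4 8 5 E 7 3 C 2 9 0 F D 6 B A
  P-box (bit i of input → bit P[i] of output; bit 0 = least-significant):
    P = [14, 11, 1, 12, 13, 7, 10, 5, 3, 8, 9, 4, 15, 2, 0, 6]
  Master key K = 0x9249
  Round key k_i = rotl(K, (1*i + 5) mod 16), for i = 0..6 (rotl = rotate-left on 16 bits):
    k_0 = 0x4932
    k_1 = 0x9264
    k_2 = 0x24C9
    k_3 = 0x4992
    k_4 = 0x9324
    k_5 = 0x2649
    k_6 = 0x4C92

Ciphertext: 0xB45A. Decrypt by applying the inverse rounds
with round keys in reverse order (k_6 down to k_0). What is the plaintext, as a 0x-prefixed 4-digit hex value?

0x8EB5

s_0 = ciphertext = 0xB45A
s_1 = InvRound(s_0, k_6) = 0x906E
s_2 = InvRound(s_1, k_5) = 0x51C7
s_3 = InvRound(s_2, k_4) = 0xC1F3
s_4 = InvRound(s_3, k_3) = 0xCA28
s_5 = InvRound(s_4, k_2) = 0xC1B6
s_6 = InvRound(s_5, k_1) = 0x248C
s_7 = InvRound(s_6, k_0) = 0x8EB5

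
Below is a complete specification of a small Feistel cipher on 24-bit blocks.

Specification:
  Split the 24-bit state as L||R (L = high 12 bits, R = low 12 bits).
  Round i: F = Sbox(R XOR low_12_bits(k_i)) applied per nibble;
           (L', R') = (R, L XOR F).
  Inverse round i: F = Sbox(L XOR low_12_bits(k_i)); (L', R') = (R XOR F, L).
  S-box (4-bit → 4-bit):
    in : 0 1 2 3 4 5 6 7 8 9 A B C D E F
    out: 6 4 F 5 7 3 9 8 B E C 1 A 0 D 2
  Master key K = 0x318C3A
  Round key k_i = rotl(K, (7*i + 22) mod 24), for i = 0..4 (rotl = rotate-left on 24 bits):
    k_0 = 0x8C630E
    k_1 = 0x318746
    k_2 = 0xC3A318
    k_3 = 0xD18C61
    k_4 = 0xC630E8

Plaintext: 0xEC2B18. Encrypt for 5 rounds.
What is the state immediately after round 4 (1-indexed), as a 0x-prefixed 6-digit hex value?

s_0 = plaintext = 0xEC2B18
s_1 = Round(s_0, k_0) = 0xB1858B
s_2 = Round(s_1, k_1) = 0x58B4B8
s_3 = Round(s_2, k_2) = 0x4B8D4D
s_4 = Round(s_3, k_3) = 0xD4D042
s_5 = Round(s_4, k_4) = 0x042B81

0xD4D042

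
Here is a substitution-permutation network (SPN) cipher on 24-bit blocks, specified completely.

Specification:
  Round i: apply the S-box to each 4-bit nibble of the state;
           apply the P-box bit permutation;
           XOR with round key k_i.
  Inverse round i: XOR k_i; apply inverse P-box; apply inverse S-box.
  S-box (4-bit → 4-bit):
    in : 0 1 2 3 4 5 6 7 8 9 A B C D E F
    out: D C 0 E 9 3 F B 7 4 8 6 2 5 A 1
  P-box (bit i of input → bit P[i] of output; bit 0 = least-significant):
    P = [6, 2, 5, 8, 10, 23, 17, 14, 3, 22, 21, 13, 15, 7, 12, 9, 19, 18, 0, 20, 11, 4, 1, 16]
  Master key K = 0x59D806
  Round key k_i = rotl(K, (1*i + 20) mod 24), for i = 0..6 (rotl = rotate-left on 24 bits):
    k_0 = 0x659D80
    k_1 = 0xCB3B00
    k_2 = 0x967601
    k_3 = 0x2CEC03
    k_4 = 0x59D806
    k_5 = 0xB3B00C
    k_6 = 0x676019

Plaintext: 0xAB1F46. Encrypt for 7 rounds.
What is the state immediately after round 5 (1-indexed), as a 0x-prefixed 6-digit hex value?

0x5937E8

s_0 = plaintext = 0xAB1F46
s_1 = Round(s_0, k_0) = 0x60CAED
s_2 = Round(s_1, k_1) = 0x5253F3
s_3 = Round(s_2, k_2) = 0xF6DBB5
s_4 = Round(s_3, k_3) = 0xD27446
s_5 = Round(s_4, k_4) = 0x5937E8
s_6 = Round(s_5, k_5) = 0x73CAF1
s_7 = Round(s_6, k_6) = 0x724DA8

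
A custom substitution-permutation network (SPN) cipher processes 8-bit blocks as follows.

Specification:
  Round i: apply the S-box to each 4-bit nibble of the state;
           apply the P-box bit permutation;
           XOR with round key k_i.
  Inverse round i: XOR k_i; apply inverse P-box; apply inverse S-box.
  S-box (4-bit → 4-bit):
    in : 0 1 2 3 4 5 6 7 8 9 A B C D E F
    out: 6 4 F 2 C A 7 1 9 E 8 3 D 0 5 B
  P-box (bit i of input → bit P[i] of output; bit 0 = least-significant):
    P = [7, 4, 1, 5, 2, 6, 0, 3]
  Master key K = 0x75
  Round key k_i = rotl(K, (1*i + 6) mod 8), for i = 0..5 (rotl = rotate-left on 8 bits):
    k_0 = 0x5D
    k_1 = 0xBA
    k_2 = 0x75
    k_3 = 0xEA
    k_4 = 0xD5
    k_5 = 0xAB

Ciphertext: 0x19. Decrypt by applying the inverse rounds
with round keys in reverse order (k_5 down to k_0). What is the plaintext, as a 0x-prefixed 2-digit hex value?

s_0 = ciphertext = 0x19
s_1 = InvRound(s_0, k_5) = 0xD2
s_2 = InvRound(s_1, k_4) = 0xE1
s_3 = InvRound(s_2, k_3) = 0x41
s_4 = InvRound(s_3, k_2) = 0x75
s_5 = InvRound(s_4, k_1) = 0x2E
s_6 = InvRound(s_5, k_0) = 0x09

0x09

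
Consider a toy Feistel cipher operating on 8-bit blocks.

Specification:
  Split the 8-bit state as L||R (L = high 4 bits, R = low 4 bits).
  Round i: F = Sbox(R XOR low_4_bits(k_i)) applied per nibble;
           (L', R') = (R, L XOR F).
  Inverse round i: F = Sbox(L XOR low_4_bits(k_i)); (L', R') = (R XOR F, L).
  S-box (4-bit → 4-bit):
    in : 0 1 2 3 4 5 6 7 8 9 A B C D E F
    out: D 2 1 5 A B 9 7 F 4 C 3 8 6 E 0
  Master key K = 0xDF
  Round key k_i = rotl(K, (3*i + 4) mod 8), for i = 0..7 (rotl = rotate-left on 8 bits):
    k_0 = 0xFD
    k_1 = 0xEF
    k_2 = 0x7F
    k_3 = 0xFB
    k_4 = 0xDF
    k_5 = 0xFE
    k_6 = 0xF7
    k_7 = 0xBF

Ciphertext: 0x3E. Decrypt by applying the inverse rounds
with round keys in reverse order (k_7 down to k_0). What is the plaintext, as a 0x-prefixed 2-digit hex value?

0x7E

s_0 = ciphertext = 0x3E
s_1 = InvRound(s_0, k_7) = 0x63
s_2 = InvRound(s_1, k_6) = 0x16
s_3 = InvRound(s_2, k_5) = 0x61
s_4 = InvRound(s_3, k_4) = 0x56
s_5 = InvRound(s_4, k_3) = 0x85
s_6 = InvRound(s_5, k_2) = 0x28
s_7 = InvRound(s_6, k_1) = 0xE2
s_8 = InvRound(s_7, k_0) = 0x7E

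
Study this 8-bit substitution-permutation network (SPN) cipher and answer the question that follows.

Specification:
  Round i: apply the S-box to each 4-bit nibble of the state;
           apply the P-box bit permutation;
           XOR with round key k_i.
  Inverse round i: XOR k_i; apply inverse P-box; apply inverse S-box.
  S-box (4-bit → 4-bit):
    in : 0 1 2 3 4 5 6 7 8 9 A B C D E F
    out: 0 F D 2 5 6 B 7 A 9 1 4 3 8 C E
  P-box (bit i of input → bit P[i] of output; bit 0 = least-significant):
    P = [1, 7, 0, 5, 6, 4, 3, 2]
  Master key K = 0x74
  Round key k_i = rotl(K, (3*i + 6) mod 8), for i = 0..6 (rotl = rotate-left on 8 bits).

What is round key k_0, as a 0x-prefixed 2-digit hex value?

0x1D

K = 0x74
k_0 = rotl(K, (3*0+6) mod 8) = rotl(K, 6) = 0x1D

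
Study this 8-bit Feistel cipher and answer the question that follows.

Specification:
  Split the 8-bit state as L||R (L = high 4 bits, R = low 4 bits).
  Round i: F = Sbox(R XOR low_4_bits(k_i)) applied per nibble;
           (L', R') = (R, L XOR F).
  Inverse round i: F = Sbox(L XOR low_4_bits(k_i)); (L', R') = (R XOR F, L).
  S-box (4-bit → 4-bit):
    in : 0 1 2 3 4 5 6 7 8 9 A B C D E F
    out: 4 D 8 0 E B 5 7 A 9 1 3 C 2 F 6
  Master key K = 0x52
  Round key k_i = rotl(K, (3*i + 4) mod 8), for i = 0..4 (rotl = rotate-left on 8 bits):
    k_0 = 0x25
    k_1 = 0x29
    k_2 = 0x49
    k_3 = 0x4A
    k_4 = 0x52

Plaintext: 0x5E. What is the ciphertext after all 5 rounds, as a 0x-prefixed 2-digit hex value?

s_0 = plaintext = 0x5E
s_1 = Round(s_0, k_0) = 0xE6
s_2 = Round(s_1, k_1) = 0x68
s_3 = Round(s_2, k_2) = 0x8B
s_4 = Round(s_3, k_3) = 0xB5
s_5 = Round(s_4, k_4) = 0x5C

0x5C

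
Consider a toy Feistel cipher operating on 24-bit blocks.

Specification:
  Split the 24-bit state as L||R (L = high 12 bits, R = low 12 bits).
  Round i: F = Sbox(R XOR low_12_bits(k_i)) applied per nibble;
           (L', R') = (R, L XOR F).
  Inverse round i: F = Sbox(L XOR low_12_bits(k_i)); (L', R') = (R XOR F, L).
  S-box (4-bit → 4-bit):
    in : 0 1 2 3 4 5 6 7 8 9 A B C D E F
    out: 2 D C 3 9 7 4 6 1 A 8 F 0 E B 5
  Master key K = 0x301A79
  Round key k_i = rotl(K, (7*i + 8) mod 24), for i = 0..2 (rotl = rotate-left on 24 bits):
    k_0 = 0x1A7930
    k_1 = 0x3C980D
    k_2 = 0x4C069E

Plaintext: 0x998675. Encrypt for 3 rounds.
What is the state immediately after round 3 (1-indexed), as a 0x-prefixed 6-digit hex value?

0xF59609

s_0 = plaintext = 0x998675
s_1 = Round(s_0, k_0) = 0x675C0F
s_2 = Round(s_1, k_1) = 0xC0FF59
s_3 = Round(s_2, k_2) = 0xF59609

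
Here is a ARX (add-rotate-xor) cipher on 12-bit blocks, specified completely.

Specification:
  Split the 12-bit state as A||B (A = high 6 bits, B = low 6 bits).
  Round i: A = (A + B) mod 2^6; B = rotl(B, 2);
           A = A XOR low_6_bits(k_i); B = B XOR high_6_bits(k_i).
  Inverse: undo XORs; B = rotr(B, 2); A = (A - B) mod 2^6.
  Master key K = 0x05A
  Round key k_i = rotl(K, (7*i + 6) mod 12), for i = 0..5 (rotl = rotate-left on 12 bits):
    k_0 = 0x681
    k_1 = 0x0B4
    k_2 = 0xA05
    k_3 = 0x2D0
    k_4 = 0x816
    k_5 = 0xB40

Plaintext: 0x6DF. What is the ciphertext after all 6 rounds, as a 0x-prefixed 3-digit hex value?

0x484

s_0 = plaintext = 0x6DF
s_1 = Round(s_0, k_0) = 0xEE7
s_2 = Round(s_1, k_1) = 0x59C
s_3 = Round(s_2, k_2) = 0xDD9
s_4 = Round(s_3, k_3) = 0x02E
s_5 = Round(s_4, k_4) = 0xE1A
s_6 = Round(s_5, k_5) = 0x484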